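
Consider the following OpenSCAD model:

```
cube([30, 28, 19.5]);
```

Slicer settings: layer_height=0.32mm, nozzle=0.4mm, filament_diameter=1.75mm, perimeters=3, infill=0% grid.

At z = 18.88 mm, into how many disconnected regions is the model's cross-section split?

1

At z = 18.88 mm: the cube (footprint 30×28) is included at this height. The result has 1 disconnected region.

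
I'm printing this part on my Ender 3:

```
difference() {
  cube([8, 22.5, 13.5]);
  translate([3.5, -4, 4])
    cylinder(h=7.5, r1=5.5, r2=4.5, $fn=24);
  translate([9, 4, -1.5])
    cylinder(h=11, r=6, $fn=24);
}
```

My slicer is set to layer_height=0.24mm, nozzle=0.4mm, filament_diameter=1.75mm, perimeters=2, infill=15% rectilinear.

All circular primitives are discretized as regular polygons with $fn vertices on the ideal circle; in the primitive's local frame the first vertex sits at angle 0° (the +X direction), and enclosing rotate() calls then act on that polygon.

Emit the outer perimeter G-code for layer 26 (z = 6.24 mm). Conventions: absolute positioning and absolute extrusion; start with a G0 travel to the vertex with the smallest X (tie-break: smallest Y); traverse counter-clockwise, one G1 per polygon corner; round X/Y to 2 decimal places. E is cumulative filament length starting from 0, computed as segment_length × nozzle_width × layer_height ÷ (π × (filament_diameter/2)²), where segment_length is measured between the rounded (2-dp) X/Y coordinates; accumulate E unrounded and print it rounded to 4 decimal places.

At z = 6.24 mm: the 8×22.5 cube contributes its full rectangle; the cone at (3.5, -4) (r1=5.5→r2=4.5) has section circumradius 5.201 here — a regular 24-gon; the r=6 cylinder at (9, 4) gives a regular 24-gon of circumradius 6 (constant along its height); After the difference (first − rest): starting from the 8×22.5 cube, the cone at (3.5, -4) partially overlaps it — only the 5.25 mm² overlap (of its 84.02 mm²) is removed, clipping the outline; the r=6 cylinder at (9, 4) partially overlaps it — only the 38.06 mm² overlap (of its 111.81 mm²) is removed, clipping the outline — 1 connected region. The outline is a single polygon with 16 vertices. Extrusion per mm of travel: 0.4 × 0.24 / (π × 0.875²) = 0.039912. Accumulating E over each segment gives final E = 2.3343.

G0 X0.00 Y0.00 Z6.24
G1 X0.24 Y0.00 E0.0096
G1 X0.90 Y0.50 E0.0426
G1 X2.15 Y1.02 E0.0967
G1 X3.50 Y1.20 E0.1510
G1 X3.73 Y1.17 E0.1603
G1 X3.20 Y2.45 E0.2156
G1 X3.00 Y4.00 E0.2779
G1 X3.20 Y5.55 E0.3403
G1 X3.80 Y7.00 E0.4030
G1 X4.76 Y8.24 E0.4655
G1 X6.00 Y9.20 E0.5281
G1 X7.45 Y9.80 E0.5908
G1 X8.00 Y9.87 E0.6129
G1 X8.00 Y22.50 E1.1170
G1 X0.00 Y22.50 E1.4363
G1 X0.00 Y0.00 E2.3343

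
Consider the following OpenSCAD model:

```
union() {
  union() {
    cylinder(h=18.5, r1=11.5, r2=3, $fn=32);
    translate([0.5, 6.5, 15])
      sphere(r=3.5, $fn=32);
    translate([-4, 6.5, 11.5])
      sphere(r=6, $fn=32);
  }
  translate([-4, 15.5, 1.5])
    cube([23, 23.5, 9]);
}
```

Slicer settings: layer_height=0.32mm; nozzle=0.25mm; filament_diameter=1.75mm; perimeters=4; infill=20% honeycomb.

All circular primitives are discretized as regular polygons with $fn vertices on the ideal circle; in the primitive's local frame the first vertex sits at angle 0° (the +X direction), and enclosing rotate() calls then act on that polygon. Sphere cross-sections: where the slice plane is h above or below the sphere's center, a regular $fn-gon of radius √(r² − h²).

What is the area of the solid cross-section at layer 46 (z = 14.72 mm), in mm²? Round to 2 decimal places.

At z = 14.72 mm: the cone (r1=11.5→r2=3) has section circumradius 4.737 here — a regular 32-gon (area = (32/2)·4.737²·sin(360°/32) = 70.04 mm²); the sphere at (0.5, 6.5): section is a regular 32-gon, circumradius = √(r²−h²) = √(3.5²−0.28²) = 3.489 (area = (32/2)·3.489²·sin(360°/32) = 37.99 mm²); the r=6 sphere at (-4, 6.5) slices to a regular 32-gon of circumradius 5.063 (√(r²−h²) with h=3.22 from center) (area = (32/2)·5.063²·sin(360°/32) = 80.01 mm²); Combining (union): the regions partially overlap — summed areas 188.04 mm² minus the doubly-counted overlap 31.55 mm² gives 156.49 mm² — area = 156.49 mm²; the cube at (-4, 15.5) does not reach this height (z outside [1.5, 10.5]); Combining (union): only that combined region is present, so the union is just that shape — area = 156.49 mm². Overall, the cross-section is a single solid region. Net area = 156.49 mm².

156.49 mm²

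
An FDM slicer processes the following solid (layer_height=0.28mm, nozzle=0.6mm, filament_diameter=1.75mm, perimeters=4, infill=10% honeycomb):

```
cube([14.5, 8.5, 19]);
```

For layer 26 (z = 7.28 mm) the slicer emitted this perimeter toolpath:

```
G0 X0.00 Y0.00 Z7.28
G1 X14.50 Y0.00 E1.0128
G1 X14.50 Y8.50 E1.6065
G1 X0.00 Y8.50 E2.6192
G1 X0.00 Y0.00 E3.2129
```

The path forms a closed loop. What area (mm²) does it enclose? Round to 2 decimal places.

Apply the shoelace formula to the sequence of (X, Y) vertices; enclosed area = 123.25 mm².

123.25 mm²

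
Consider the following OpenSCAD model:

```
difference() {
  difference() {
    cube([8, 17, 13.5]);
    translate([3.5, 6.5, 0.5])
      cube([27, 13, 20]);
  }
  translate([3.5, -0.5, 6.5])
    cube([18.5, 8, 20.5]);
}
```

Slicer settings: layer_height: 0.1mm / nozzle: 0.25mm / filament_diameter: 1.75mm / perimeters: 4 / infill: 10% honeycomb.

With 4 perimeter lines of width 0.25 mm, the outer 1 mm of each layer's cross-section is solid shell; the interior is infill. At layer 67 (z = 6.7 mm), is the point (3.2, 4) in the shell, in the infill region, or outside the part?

shell

At z = 6.7 mm: the cube (footprint 8×17) is included at this height; the 27×13 cube at (3.5, 6.5) contributes its full rectangle; Subtracting the remaining from the first: starting from the 8×17 cube, the 27×13 cube at (3.5, 6.5) partially overlaps it — only the 47.25 mm² overlap (of its 351.00 mm²) is removed, clipping the outline — 1 connected region; the cube at (3.5, -0.5) (footprint 18.5×8) is included at this height; Taking the first minus the rest: starting from that combined region, the 18.5×8 cube at (3.5, -0.5) partially overlaps it — only the 29.25 mm² overlap (of its 148.00 mm²) is removed, clipping the outline — 1 connected region. Overall, the cross-section is a single solid region. The nearest boundary edge runs (3.50, 6.50)→(3.50, 0.00); distance from the point to it = 0.30 mm. The point is inside the cross-section, 0.30 mm from the nearest boundary — within the 1 mm shell band (4 × 0.25).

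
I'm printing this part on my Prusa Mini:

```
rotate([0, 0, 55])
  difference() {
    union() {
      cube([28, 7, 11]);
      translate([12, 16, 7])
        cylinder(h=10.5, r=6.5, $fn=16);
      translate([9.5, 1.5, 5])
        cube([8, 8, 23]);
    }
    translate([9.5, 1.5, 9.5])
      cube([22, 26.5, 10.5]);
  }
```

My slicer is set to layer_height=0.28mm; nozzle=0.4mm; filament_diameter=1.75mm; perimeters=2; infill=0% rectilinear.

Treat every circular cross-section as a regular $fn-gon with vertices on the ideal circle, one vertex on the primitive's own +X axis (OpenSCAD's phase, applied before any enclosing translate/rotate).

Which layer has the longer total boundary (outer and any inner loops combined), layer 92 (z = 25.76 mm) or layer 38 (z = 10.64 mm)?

layer 38 (z = 10.64 mm)

Layer 92 (z = 25.76): the cube does not reach this height (z outside [0, 11]); the cylinder at (12, 16) does not reach this height (z outside [7, 17.5]); the 8×8 cube at (9.5, 1.5) contributes its full rectangle (perimeter 32.00 mm); Merging all regions: only the 8×8 cube at (9.5, 1.5) is present, so the union is just that shape — boundary = 32.00 mm; the cube at (9.5, 1.5) does not reach this height (z outside [9.5, 20]); Taking the first minus the rest: none of the subtracted shapes is present at this height, so that combined region is unchanged — boundary = 32.00 mm; (whole slice rotated 55° about Z — lengths, areas and connectivity unchanged). So its perimeter = 32.00 mm. Layer 38 (z = 10.64): the cube is present — its section is the full 28×7 rectangle (perimeter 70.00 mm); the cylinder at (12, 16): section is a regular 16-gon, circumradius r=6.5 (perimeter = 2·16·6.500·sin(180°/16) = 40.58 mm); the 8×8 cube at (9.5, 1.5) contributes its full rectangle (perimeter 32.00 mm); Merging all regions: the regions partially overlap (shared area 44.00 mm²), so the edge portions inside another operand are dropped and the merged outline is re-measured after clipping — boundary = 115.58 mm; the 22×26.5 cube at (9.5, 1.5) contributes its full rectangle (perimeter 97.00 mm); After the difference (first − rest): starting from that combined region, the 22×26.5 cube at (9.5, 1.5) partially overlaps it — only the 217.68 mm² overlap (of its 583.00 mm²) is removed, clipping the outline — boundary = 97.18 mm; (whole slice rotated 55° about Z — lengths, areas and connectivity unchanged). So its perimeter = 97.18 mm. Layer 38 is larger (97.18 vs 32.00 mm).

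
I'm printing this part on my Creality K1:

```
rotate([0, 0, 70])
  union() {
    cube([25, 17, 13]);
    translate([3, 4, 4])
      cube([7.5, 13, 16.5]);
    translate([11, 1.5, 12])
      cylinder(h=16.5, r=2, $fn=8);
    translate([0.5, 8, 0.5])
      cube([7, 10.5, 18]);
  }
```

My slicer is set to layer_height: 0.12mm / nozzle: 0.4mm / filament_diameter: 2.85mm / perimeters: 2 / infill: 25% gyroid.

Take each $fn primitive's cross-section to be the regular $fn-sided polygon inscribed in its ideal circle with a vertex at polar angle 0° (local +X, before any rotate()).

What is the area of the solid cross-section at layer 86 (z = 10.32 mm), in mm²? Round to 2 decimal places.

At z = 10.32 mm: the cube (footprint 25×17) is included at this height (area 425.00 mm²); the 7.5×13 cube at (3, 4) contributes its full rectangle (area 97.50 mm²); the cylinder at (11, 1.5) does not reach this height (z outside [12, 28.5]); the 7×10.5 cube at (0.5, 8) contributes its full rectangle (area 73.50 mm²); Merging all regions: the regions partially overlap — summed areas 596.00 mm² minus the doubly-counted overlap 160.50 mm² gives 435.50 mm² — area = 435.50 mm²; (whole slice rotated 70° about Z — lengths, areas and connectivity unchanged). Overall, the cross-section is a single solid region. Net area = 435.50 mm².

435.50 mm²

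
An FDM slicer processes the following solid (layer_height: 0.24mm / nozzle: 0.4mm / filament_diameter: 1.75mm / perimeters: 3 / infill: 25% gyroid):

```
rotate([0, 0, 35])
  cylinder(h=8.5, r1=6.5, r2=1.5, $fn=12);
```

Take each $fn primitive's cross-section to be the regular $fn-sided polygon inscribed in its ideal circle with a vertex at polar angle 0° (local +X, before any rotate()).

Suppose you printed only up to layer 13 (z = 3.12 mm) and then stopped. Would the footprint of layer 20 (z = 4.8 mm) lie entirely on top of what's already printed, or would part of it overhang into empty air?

entirely on top

Compare the two slices. At z = 3.12: the cone (r1=6.5→r2=1.5) has section circumradius 4.665 here — a regular 12-gon (area = (12/2)·4.665²·sin(360°/12) = 65.28 mm²); (whole slice rotated 35° about Z — lengths, areas and connectivity unchanged). At z = 4.8: the cone (r1=6.5→r2=1.5) has section circumradius 3.676 here — a regular 12-gon (area = (12/2)·3.676²·sin(360°/12) = 40.55 mm²); (rotated 35° about Z; rotation is an isometry so areas/perimeters/island counts are preserved). Checking containment: the cross-section at z = 4.8 is a subset of the cross-section at z = 3.12.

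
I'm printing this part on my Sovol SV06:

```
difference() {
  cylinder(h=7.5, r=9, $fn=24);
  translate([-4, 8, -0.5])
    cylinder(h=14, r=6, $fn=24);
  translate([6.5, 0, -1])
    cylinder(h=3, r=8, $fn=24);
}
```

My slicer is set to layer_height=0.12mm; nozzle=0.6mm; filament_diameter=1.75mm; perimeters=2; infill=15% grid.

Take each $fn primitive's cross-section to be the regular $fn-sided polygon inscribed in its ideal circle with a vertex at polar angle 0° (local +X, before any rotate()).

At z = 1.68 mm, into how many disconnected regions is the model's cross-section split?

At z = 1.68 mm: the r=9 cylinder contributes a regular 24-gon of circumradius 9; the cylinder at (-4, 8): section is a regular 24-gon, circumradius r=6; the r=8 cylinder at (6.5, 0) gives a regular 24-gon of circumradius 8 (constant along its height); After the difference (first − rest): starting from the r=9 cylinder, the r=6 cylinder at (-4, 8) partially overlaps it — only the 47.95 mm² overlap (of its 111.81 mm²) is removed, clipping the outline; the r=8 cylinder at (6.5, 0) partially overlaps it — only the 114.60 mm² overlap (of its 198.77 mm²) is removed, clipping the outline — 2 connected regions. The result has 2 disconnected regions.

2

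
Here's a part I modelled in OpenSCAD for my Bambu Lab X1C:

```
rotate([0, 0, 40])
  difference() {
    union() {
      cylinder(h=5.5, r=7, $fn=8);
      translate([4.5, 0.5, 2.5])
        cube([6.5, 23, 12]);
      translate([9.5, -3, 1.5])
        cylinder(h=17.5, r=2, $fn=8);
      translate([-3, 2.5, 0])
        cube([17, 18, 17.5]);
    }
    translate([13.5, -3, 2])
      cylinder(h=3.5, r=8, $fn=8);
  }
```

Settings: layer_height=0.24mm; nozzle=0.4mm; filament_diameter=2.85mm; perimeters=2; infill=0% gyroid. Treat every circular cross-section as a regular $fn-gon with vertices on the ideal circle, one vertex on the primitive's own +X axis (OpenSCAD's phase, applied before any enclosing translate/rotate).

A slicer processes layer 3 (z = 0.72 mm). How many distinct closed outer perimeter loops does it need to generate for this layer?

At z = 0.72 mm: the r=7 cylinder gives a regular 8-gon of circumradius 7 (constant along its height); the cube at (4.5, 0.5) is absent (z outside [2.5, 14.5]); the cylinder at (9.5, -3) is absent (z outside [1.5, 19]); the cube at (-3, 2.5) (footprint 17×18) is included at this height; Merging all regions: the regions partially overlap (shared area 30.08 mm²), so overlapping operands fuse into one piece — 1 connected region; the cylinder at (13.5, -3) is not intersected at this z (z outside [2, 5.5]); Subtracting the remaining from the first: none of the subtracted shapes is present at this height, so the result so far is unchanged — 1 connected region; (whole slice rotated 40° about Z — lengths, areas and connectivity unchanged). The result has 1 disconnected region.

1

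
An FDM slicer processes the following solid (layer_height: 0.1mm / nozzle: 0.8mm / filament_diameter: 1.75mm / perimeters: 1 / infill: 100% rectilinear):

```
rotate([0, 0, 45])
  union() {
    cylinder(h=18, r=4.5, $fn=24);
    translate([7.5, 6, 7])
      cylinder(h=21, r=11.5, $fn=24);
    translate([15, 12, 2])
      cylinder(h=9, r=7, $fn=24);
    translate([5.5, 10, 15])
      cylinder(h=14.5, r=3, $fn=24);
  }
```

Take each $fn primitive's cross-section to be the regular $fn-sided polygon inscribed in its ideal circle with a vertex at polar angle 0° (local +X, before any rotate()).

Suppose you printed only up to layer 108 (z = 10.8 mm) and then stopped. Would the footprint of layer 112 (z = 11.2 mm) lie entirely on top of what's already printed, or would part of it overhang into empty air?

entirely on top

Compare the two slices. At z = 10.8: the r=4.5 cylinder gives a regular 24-gon of circumradius 4.5 (constant along its height) (area = (24/2)·4.500²·sin(360°/24) = 62.89 mm²); the r=11.5 cylinder at (7.5, 6) contributes a regular 24-gon of circumradius 11.5 (area = (24/2)·11.500²·sin(360°/24) = 410.75 mm²); the r=7 cylinder at (15, 12) contributes a regular 24-gon of circumradius 7 (area = (24/2)·7.000²·sin(360°/24) = 152.19 mm²); the cylinder at (5.5, 10) is not intersected at this z (z outside [15, 29.5]); Combining (union): the regions partially overlap — summed areas 625.82 mm² minus the doubly-counted overlap 136.20 mm² gives 489.63 mm² — area = 489.63 mm²; (whole slice rotated 45° about Z — lengths, areas and connectivity unchanged). At z = 11.2: the cylinder: section is a regular 24-gon, circumradius r=4.5 (area = (24/2)·4.500²·sin(360°/24) = 62.89 mm²); the r=11.5 cylinder at (7.5, 6) gives a regular 24-gon of circumradius 11.5 (constant along its height) (area = (24/2)·11.500²·sin(360°/24) = 410.75 mm²); the cylinder at (15, 12) does not reach this height (z outside [2, 11]); the cylinder at (5.5, 10) is not intersected at this z (z outside [15, 29.5]); Taking the union: the regions partially overlap — summed areas 473.64 mm² minus the doubly-counted overlap 45.08 mm² gives 428.55 mm² — area = 428.55 mm²; (whole slice rotated 45° about Z — lengths, areas and connectivity unchanged). Checking containment: the cross-section at z = 11.2 is a subset of the cross-section at z = 10.8.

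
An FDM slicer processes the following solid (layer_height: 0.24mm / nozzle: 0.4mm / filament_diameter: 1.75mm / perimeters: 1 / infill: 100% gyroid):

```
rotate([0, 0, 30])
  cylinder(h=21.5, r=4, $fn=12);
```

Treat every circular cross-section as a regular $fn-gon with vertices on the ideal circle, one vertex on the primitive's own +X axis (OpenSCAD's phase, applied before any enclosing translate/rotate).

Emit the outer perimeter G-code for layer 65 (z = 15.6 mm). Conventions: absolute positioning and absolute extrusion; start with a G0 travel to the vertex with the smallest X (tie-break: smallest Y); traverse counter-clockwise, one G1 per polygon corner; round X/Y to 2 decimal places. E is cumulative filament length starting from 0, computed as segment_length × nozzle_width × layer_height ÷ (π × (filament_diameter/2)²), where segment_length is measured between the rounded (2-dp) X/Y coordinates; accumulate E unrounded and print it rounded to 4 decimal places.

At z = 15.6 mm: the r=4 cylinder contributes a regular 12-gon of circumradius 4; (rotated 30° about Z; rotation is an isometry so areas/perimeters/island counts are preserved). The outline is a single polygon with 12 vertices. Extrusion per mm of travel: 0.4 × 0.24 / (π × 0.875²) = 0.039912. Accumulating E over each segment gives final E = 0.9911.

G0 X-4.00 Y0.00 Z15.60
G1 X-3.46 Y-2.00 E0.0827
G1 X-2.00 Y-3.46 E0.1651
G1 X0.00 Y-4.00 E0.2478
G1 X2.00 Y-3.46 E0.3305
G1 X3.46 Y-2.00 E0.4129
G1 X4.00 Y0.00 E0.4955
G1 X3.46 Y2.00 E0.5782
G1 X2.00 Y3.46 E0.6606
G1 X0.00 Y4.00 E0.7433
G1 X-2.00 Y3.46 E0.8260
G1 X-3.46 Y2.00 E0.9084
G1 X-4.00 Y0.00 E0.9911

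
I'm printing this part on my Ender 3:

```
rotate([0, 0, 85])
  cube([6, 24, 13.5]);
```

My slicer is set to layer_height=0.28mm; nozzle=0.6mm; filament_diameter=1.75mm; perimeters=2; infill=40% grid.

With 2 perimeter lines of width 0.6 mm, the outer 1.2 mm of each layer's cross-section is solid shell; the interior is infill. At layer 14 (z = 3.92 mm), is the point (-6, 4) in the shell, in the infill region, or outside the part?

At z = 3.92 mm: the cube is present — its section is the full 6×24 rectangle; (whole slice rotated 85° about Z — lengths, areas and connectivity unchanged). Overall, the cross-section is a single solid region. Undo the 85° rotation: the query point maps to (3.462, 6.326) in the un-rotated model frame. The nearest boundary edge runs (6.00, 0.00)→(6.00, 24.00); distance from the point to it = 2.54 mm. The point is inside the cross-section and 2.54 mm from the nearest boundary — more than the 1.2 mm shell width (2 × 0.6), so it's in the infill interior.

infill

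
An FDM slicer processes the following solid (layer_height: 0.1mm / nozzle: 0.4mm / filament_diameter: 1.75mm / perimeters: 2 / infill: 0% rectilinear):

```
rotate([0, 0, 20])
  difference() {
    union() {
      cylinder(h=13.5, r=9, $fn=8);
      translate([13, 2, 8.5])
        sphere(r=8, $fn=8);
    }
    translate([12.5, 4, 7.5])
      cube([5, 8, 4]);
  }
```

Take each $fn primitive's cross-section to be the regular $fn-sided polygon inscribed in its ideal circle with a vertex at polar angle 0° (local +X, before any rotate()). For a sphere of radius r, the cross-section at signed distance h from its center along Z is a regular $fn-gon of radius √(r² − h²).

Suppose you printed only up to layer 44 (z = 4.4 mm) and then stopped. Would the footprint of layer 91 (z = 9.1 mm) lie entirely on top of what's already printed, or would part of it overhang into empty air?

part overhangs

Compare the two slices. At z = 4.4: the r=9 cylinder gives a regular 8-gon of circumradius 9 (constant along its height) (area = (8/2)·9.000²·sin(360°/8) = 229.10 mm²); the r=8 sphere at (13, 2) slices to a regular 8-gon of circumradius 6.869 (√(r²−h²) with h=4.1 from center) (area = (8/2)·6.869²·sin(360°/8) = 133.47 mm²); Combining (union): the regions partially overlap — summed areas 362.58 mm² minus the doubly-counted overlap 9.11 mm² gives 353.47 mm² — area = 353.47 mm²; the cube at (12.5, 4) is absent (z outside [7.5, 11.5]); Subtracting the remaining from the first: none of the subtracted shapes is present at this height, so the result so far is unchanged — area = 353.47 mm²; (rotated 20° about Z; rotation is an isometry so areas/perimeters/island counts are preserved). At z = 9.1: the cylinder: section is a regular 8-gon, circumradius r=9 (area = (8/2)·9.000²·sin(360°/8) = 229.10 mm²); the r=8 sphere at (13, 2) slices to a regular 8-gon of circumradius 7.977 (√(r²−h²) with h=0.6 from center) (area = (8/2)·7.977²·sin(360°/8) = 180.00 mm²); Merging all regions: the regions partially overlap — summed areas 409.10 mm² minus the doubly-counted overlap 18.26 mm² gives 390.84 mm² — area = 390.84 mm²; the cube at (12.5, 4) is present — its section is the full 5×8 rectangle (area 40.00 mm²); Subtracting the remaining from the first: starting from the result so far (390.84 mm²), the 5×8 cube at (12.5, 4) partially overlaps it — only the 25.64 mm² overlap (of its 40.00 mm²) is removed, clipping the outline — area = 365.20 mm²; (whole slice rotated 20° about Z — lengths, areas and connectivity unchanged). Checking containment: at z = 9.1 the cross-section extends beyond the z = 4.4 cross-section by about 31.84 mm².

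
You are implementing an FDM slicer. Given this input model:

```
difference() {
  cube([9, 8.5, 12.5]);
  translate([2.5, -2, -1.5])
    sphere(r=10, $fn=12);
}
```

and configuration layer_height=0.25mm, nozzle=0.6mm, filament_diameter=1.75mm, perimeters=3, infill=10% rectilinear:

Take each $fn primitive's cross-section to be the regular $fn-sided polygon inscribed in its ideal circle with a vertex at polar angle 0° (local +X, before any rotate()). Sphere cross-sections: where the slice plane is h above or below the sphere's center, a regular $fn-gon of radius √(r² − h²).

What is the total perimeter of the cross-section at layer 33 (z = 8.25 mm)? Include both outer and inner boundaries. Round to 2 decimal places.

At z = 8.25 mm: the cube (footprint 9×8.5) is included at this height (perimeter 35.00 mm); the r=10 sphere at (2.5, -2) slices to a regular 12-gon of circumradius 2.222 (√(r²−h²) with h=9.75 from center) (perimeter = 2·12·2.222·sin(180°/12) = 13.80 mm); After the difference (first − rest): starting from the 9×8.5 cube, the r=10 sphere at (2.5, -2) partially overlaps it — only the 0.18 mm² overlap (of its 14.81 mm²) is removed, clipping the outline — boundary = 35.06 mm. Overall, the cross-section is a single solid region. Total boundary length (outer) = 35.06 mm.

35.06 mm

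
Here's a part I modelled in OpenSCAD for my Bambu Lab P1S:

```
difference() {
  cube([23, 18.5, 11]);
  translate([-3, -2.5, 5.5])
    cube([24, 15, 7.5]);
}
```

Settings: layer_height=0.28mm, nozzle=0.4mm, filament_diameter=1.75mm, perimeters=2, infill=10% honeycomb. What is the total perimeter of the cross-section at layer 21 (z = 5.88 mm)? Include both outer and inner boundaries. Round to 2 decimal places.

83.00 mm

At z = 5.88 mm: the cube is present — its section is the full 23×18.5 rectangle (perimeter 83.00 mm); the cube at (-3, -2.5) (footprint 24×15) is included at this height (perimeter 78.00 mm); After the difference (first − rest): starting from the 23×18.5 cube, the 24×15 cube at (-3, -2.5) partially overlaps it — only the 262.50 mm² overlap (of its 360.00 mm²) is removed, clipping the outline — boundary = 83.00 mm. Overall, the cross-section is a single solid region. Total boundary length (outer) = 83.00 mm.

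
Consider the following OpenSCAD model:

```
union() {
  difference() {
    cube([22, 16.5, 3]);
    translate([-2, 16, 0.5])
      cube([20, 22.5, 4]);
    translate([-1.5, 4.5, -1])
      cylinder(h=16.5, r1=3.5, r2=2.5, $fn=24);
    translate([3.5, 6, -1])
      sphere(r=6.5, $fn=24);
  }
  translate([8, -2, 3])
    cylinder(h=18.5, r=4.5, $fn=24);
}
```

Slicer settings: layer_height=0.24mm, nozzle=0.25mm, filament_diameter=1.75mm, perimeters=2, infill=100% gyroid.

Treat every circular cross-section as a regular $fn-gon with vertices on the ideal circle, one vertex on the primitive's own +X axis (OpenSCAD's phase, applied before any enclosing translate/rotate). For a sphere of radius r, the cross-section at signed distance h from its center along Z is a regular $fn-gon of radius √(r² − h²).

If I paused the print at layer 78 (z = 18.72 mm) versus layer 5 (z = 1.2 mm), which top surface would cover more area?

Layer 78 (z = 18.72): the cube does not reach this height (z outside [0, 3]); the cube at (-2, 16) is not intersected at this z (z outside [0.5, 4.5]); the cone at (-1.5, 4.5) is absent (z outside [-1, 15.5]); the sphere at (3.5, 6) does not reach this height (|z−center|=19.720 > r=6.5); Subtracting the remaining from the first: the first operand is absent here, so nothing remains; the r=4.5 cylinder at (8, -2) gives a regular 24-gon of circumradius 4.5 (constant along its height) (area = (24/2)·4.500²·sin(360°/24) = 62.89 mm²); Merging all regions: only the r=4.5 cylinder at (8, -2) is present, so the union is just that shape — area = 62.89 mm². So its area = 62.89 mm². Layer 5 (z = 1.2): the 22×16.5 cube contributes its full rectangle (area 363.00 mm²); the cube at (-2, 16) is present — its section is the full 20×22.5 rectangle (area 450.00 mm²); the cone at (-1.5, 4.5) contributes a regular 24-gon of circumradius 3.367 (interpolated between r1=3.5 and r2=2.5 at t=0.133) (area = (24/2)·3.367²·sin(360°/24) = 35.20 mm²); the r=6.5 sphere at (3.5, 6) slices to a regular 24-gon of circumradius 6.116 (√(r²−h²) with h=2.2 from center) (area = (24/2)·6.116²·sin(360°/24) = 116.19 mm²); After the difference (first − rest): starting from the 22×16.5 cube (363.00 mm²), the 20×22.5 cube at (-2, 16) partially overlaps it — only the 9.00 mm² overlap (of its 450.00 mm²) is removed, clipping the outline; the cone at (-1.5, 4.5) partially overlaps it — only the 7.91 mm² overlap (of its 35.20 mm²) is removed, clipping the outline; the r=6.5 sphere at (3.5, 6) partially overlaps it — only the 90.18 mm² overlap (of its 116.19 mm²) is removed, clipping the outline — area = 255.91 mm²; the cylinder at (8, -2) is absent (z outside [3, 21.5]); Merging all regions: only the result so far is present, so the union is just that shape — area = 255.91 mm². So its area = 255.91 mm². Layer 5 is larger (255.91 vs 62.89 mm²).

layer 5 (z = 1.2 mm)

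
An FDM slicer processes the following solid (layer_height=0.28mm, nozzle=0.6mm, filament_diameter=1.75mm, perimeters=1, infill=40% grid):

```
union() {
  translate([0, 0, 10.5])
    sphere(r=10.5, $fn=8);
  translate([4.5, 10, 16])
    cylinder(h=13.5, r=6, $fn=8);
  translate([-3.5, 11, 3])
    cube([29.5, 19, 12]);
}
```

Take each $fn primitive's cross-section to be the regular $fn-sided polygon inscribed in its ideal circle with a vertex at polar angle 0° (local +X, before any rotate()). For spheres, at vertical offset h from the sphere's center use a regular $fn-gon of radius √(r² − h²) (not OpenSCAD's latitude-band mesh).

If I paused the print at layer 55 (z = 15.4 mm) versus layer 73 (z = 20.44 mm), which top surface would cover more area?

layer 55 (z = 15.4 mm)

Layer 55 (z = 15.4): the r=10.5 sphere slices to a regular 8-gon of circumradius 9.287 (√(r²−h²) with h=4.9 from center) (area = (8/2)·9.287²·sin(360°/8) = 243.92 mm²); the cylinder at (4.5, 10) is not intersected at this z (z outside [16, 29.5]); the cube at (-3.5, 11) is not intersected at this z (z outside [3, 15]); Combining (union): only the r=10.5 sphere is present, so the union is just that shape — area = 243.92 mm². So its area = 243.92 mm². Layer 73 (z = 20.44): the r=10.5 sphere slices to a regular 8-gon of circumradius 3.383 (√(r²−h²) with h=9.94 from center) (area = (8/2)·3.383²·sin(360°/8) = 32.38 mm²); the r=6 cylinder at (4.5, 10) gives a regular 8-gon of circumradius 6 (constant along its height) (area = (8/2)·6.000²·sin(360°/8) = 101.82 mm²); the cube at (-3.5, 11) is not intersected at this z (z outside [3, 15]); Merging all regions: the 2 present regions are separate (no shared area or edge), so areas and boundary lengths simply add and each stays a separate island — area = 134.20 mm². So its area = 134.20 mm². Layer 55 is larger (243.92 vs 134.20 mm²).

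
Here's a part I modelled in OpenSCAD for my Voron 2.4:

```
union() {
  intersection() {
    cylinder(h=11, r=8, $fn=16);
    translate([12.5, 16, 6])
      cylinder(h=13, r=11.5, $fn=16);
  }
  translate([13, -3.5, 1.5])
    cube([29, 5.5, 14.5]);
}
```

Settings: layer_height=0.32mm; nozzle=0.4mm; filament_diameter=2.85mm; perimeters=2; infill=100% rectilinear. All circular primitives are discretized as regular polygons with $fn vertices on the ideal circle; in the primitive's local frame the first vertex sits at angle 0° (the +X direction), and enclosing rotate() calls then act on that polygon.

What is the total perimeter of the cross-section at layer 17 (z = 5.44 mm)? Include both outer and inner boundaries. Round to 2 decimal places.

At z = 5.44 mm: the r=8 cylinder gives a regular 16-gon of circumradius 8 (constant along its height) (perimeter = 2·16·8.000·sin(180°/16) = 49.94 mm); the cylinder at (12.5, 16) does not reach this height (z outside [6, 19]); After intersecting: at least one operand is absent at this height, so nothing remains; the 29×5.5 cube at (13, -3.5) contributes its full rectangle (perimeter 69.00 mm); Taking the union: only the 29×5.5 cube at (13, -3.5) is present, so the union is just that shape — boundary = 69.00 mm. Overall, the cross-section is a single solid region. Total boundary length (outer) = 69.00 mm.

69.00 mm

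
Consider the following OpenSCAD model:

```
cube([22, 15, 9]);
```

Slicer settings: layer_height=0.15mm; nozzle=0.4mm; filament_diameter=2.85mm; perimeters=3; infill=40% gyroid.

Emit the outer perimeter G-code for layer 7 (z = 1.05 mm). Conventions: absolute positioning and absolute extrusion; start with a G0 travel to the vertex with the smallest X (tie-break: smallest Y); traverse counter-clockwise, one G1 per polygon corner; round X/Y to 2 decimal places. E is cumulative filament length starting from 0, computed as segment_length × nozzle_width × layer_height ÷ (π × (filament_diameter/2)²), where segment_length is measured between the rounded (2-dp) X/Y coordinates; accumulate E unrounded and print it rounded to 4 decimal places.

At z = 1.05 mm: the cube (footprint 22×15) is included at this height. The outline is a single polygon with 4 vertices. Extrusion per mm of travel: 0.4 × 0.15 / (π × 1.425²) = 0.009405. Accumulating E over each segment gives final E = 0.6960.

G0 X0.00 Y0.00 Z1.05
G1 X22.00 Y0.00 E0.2069
G1 X22.00 Y15.00 E0.3480
G1 X0.00 Y15.00 E0.5549
G1 X0.00 Y0.00 E0.6960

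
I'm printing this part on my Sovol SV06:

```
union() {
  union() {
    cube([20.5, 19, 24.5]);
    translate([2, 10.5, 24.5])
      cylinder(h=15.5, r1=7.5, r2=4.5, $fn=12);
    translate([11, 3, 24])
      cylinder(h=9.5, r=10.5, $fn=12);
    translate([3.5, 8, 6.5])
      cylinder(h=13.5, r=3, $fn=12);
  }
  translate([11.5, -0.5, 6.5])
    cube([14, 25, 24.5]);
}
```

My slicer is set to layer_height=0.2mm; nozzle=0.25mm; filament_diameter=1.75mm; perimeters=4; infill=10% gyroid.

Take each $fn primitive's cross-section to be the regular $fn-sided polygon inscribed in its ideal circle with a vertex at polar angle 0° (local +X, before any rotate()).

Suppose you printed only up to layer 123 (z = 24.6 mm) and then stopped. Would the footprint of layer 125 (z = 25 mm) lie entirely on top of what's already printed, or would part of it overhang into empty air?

Compare the two slices. At z = 24.6: the cube is not intersected at this z (z outside [0, 24.5]); the cone at (2, 10.5) (r1=7.5→r2=4.5) has section circumradius 7.481 here — a regular 12-gon (area = (12/2)·7.481²·sin(360°/12) = 167.88 mm²); the r=10.5 cylinder at (11, 3) contributes a regular 12-gon of circumradius 10.5 (area = (12/2)·10.500²·sin(360°/12) = 330.75 mm²); the cylinder at (3.5, 8) is absent (z outside [6.5, 20]); Merging all regions: the regions partially overlap — summed areas 498.63 mm² minus the doubly-counted overlap 51.76 mm² gives 446.87 mm² — area = 446.87 mm²; the 14×25 cube at (11.5, -0.5) contributes its full rectangle (area 350.00 mm²); Merging all regions: the regions partially overlap — summed areas 796.87 mm² minus the doubly-counted overlap 110.83 mm² gives 686.04 mm² — area = 686.04 mm². At z = 25: the cube is absent (z outside [0, 24.5]); the cone at (2, 10.5) (r1=7.5→r2=4.5) has section circumradius 7.403 here — a regular 12-gon (area = (12/2)·7.403²·sin(360°/12) = 164.42 mm²); the r=10.5 cylinder at (11, 3) contributes a regular 12-gon of circumradius 10.5 (area = (12/2)·10.500²·sin(360°/12) = 330.75 mm²); the cylinder at (3.5, 8) does not reach this height (z outside [6.5, 20]); Combining (union): the regions partially overlap — summed areas 495.17 mm² minus the doubly-counted overlap 50.60 mm² gives 444.57 mm² — area = 444.57 mm²; the 14×25 cube at (11.5, -0.5) contributes its full rectangle (area 350.00 mm²); Combining (union): the regions partially overlap — summed areas 794.57 mm² minus the doubly-counted overlap 110.83 mm² gives 683.74 mm² — area = 683.74 mm². Checking containment: the cross-section at z = 25 is a subset of the cross-section at z = 24.6.

entirely on top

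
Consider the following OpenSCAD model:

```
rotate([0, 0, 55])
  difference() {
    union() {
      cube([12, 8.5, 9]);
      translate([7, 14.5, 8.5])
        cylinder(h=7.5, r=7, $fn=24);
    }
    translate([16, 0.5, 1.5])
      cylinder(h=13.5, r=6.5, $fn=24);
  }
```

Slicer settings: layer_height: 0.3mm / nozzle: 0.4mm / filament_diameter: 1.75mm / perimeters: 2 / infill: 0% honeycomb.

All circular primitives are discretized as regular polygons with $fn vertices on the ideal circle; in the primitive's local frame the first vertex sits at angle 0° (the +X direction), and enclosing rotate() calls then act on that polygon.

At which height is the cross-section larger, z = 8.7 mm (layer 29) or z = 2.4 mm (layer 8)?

Layer 29 (z = 8.7): the cube is present — its section is the full 12×8.5 rectangle (area 102.00 mm²); the cylinder at (7, 14.5): section is a regular 24-gon, circumradius r=7 (area = (24/2)·7.000²·sin(360°/24) = 152.19 mm²); Combining (union): the regions partially overlap — summed areas 254.19 mm² minus the doubly-counted overlap 4.59 mm² gives 249.60 mm² — area = 249.60 mm²; the r=6.5 cylinder at (16, 0.5) gives a regular 24-gon of circumradius 6.5 (constant along its height) (area = (24/2)·6.500²·sin(360°/24) = 131.22 mm²); Taking the first minus the rest: starting from the result so far (249.60 mm²), the r=6.5 cylinder at (16, 0.5) partially overlaps it — only the 9.95 mm² overlap (of its 131.22 mm²) is removed, clipping the outline — area = 239.65 mm²; (rotated 55° about Z; rotation is an isometry so areas/perimeters/island counts are preserved). So its area = 239.65 mm². Layer 8 (z = 2.4): the cube is present — its section is the full 12×8.5 rectangle (area 102.00 mm²); the cylinder at (7, 14.5) is not intersected at this z (z outside [8.5, 16]); Taking the union: only the 12×8.5 cube is present, so the union is just that shape — area = 102.00 mm²; the r=6.5 cylinder at (16, 0.5) contributes a regular 24-gon of circumradius 6.5 (area = (24/2)·6.500²·sin(360°/24) = 131.22 mm²); Taking the first minus the rest: starting from that combined region (102.00 mm²), the r=6.5 cylinder at (16, 0.5) partially overlaps it — only the 9.95 mm² overlap (of its 131.22 mm²) is removed, clipping the outline — area = 92.05 mm²; (rotated 55° about Z; rotation is an isometry so areas/perimeters/island counts are preserved). So its area = 92.05 mm². Layer 29 is larger (239.65 vs 92.05 mm²).

layer 29 (z = 8.7 mm)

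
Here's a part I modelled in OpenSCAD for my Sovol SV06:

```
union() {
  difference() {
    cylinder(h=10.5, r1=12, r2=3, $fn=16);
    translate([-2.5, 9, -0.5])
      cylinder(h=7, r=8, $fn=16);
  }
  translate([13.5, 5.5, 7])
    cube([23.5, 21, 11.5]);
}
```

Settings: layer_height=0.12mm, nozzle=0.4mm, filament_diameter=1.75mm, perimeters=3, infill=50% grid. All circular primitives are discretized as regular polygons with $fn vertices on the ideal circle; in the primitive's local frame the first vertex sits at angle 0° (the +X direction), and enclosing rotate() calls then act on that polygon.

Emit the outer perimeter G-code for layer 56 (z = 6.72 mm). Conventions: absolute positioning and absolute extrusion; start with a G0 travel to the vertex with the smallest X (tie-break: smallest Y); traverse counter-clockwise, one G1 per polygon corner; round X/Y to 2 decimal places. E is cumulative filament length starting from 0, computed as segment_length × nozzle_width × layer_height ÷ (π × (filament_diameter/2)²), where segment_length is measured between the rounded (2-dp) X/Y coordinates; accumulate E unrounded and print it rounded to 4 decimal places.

At z = 6.72 mm: the cone contributes a regular 16-gon of circumradius 6.240 (interpolated between r1=12 and r2=3 at t=0.640); the cylinder at (-2.5, 9) is not intersected at this z (z outside [-0.5, 6.5]); Subtracting the remaining from the first: none of the subtracted shapes is present at this height, so the cone is unchanged — 1 connected region; the cube at (13.5, 5.5) is absent (z outside [7, 18.5]); Combining (union): only that combined region is present, so the union is just that shape — 1 connected region. The outline is a single polygon with 16 vertices. Extrusion per mm of travel: 0.4 × 0.12 / (π × 0.875²) = 0.019956. Accumulating E over each segment gives final E = 0.7776.

G0 X-6.24 Y0.00 Z6.72
G1 X-5.77 Y-2.39 E0.0486
G1 X-4.41 Y-4.41 E0.0972
G1 X-2.39 Y-5.77 E0.1458
G1 X0.00 Y-6.24 E0.1944
G1 X2.39 Y-5.77 E0.2430
G1 X4.41 Y-4.41 E0.2916
G1 X5.77 Y-2.39 E0.3402
G1 X6.24 Y0.00 E0.3888
G1 X5.77 Y2.39 E0.4374
G1 X4.41 Y4.41 E0.4860
G1 X2.39 Y5.77 E0.5346
G1 X0.00 Y6.24 E0.5832
G1 X-2.39 Y5.77 E0.6318
G1 X-4.41 Y4.41 E0.6804
G1 X-5.77 Y2.39 E0.7290
G1 X-6.24 Y0.00 E0.7776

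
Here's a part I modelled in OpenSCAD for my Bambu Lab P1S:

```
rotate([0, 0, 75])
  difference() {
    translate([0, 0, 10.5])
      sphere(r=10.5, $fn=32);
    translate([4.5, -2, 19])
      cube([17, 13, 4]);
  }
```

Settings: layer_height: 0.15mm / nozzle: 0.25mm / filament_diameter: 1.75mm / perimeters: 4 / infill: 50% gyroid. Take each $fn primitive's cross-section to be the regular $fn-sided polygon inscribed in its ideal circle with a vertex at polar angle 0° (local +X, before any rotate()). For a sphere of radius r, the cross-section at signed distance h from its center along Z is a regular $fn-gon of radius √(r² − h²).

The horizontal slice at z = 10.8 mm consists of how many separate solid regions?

At z = 10.8 mm: the sphere: section is a regular 32-gon, circumradius = √(r²−h²) = √(10.5²−0.3²) = 10.496; the cube at (4.5, -2) does not reach this height (z outside [19, 23]); Taking the first minus the rest: none of the subtracted shapes is present at this height, so the r=10.5 sphere is unchanged — 1 connected region; (rotated 75° about Z; rotation is an isometry so areas/perimeters/island counts are preserved). The result has 1 disconnected region.

1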